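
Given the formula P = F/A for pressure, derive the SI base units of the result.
Units of each symbol in P = F/A:
  F (force): kg·m/s²
  A (area): m²  → in the denominator, contributes 1/m²

Multiplying the contributions: [kg·m/s²] · [1/m²]
Adding exponents of each base unit: kg: 1, m: -1, s: -2
SI base units of pressure: kg/(m·s²)

Answer: kg/(m·s²)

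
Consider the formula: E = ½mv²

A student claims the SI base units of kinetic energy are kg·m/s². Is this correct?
Units of each symbol in E = ½mv²:
  m (mass): kg
  v (speed): m/s  → to the power 2, contributes m²/s²
  The factor ½ is dimensionless.

Multiplying the contributions: [kg] · [m²/s²]
Adding exponents of each base unit: kg: 1, m: 2, s: -2
SI base units of kinetic energy: kg·m²/s²

The claimed units kg·m/s² (exponents kg: 1, m: 1, s: -2) do not match the derived units kg·m²/s² (exponents kg: 1, m: 2, s: -2), so the claim is incorrect.

Answer: No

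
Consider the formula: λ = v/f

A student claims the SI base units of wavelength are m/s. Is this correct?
Units of each symbol in λ = v/f:
  v (wave speed): m/s
  f (frequency): 1/s  → in the denominator, contributes s

Multiplying the contributions: [m/s] · [s]
Adding exponents of each base unit: m: 1
SI base units of wavelength: m

The claimed units m/s (exponents m: 1, s: -1) do not match the derived units m (exponents m: 1), so the claim is incorrect.

Answer: No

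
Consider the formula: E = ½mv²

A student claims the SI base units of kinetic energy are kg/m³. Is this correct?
Units of each symbol in E = ½mv²:
  m (mass): kg
  v (speed): m/s  → to the power 2, contributes m²/s²
  The factor ½ is dimensionless.

Multiplying the contributions: [kg] · [m²/s²]
Adding exponents of each base unit: kg: 1, m: 2, s: -2
SI base units of kinetic energy: kg·m²/s²

The claimed units kg/m³ (exponents kg: 1, m: -3) do not match the derived units kg·m²/s² (exponents kg: 1, m: 2, s: -2), so the claim is incorrect.

Answer: No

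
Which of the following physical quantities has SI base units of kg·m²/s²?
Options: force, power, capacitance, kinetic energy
Checking the SI base units of each option:
  force (F = ma): kg·m/s²  ✗
  power (P = W/t): kg·m²/s³  ✗
  capacitance (C = Q/V): s⁴·A²/(kg·m²)  ✗
  kinetic energy (E = ½mv²): kg·m²/s²  ✓ matches

Only kinetic energy has units kg·m²/s².

Answer: kinetic energy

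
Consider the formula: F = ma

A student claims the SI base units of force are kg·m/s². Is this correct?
Units of each symbol in F = ma:
  m (mass): kg
  a (acceleration): m/s²

Multiplying the contributions: [kg] · [m/s²]
Adding exponents of each base unit: kg: 1, m: 1, s: -2
SI base units of force: kg·m/s²

The claimed units kg·m/s² match the derived units, so the claim is correct.

Answer: Yes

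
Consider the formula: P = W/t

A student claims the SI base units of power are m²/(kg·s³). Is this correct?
Units of each symbol in P = W/t:
  W (work): kg·m²/s²
  t (time): s  → in the denominator, contributes 1/s

Multiplying the contributions: [kg·m²/s²] · [1/s]
Adding exponents of each base unit: kg: 1, m: 2, s: -3
SI base units of power: kg·m²/s³

The claimed units m²/(kg·s³) (exponents kg: -1, m: 2, s: -3) do not match the derived units kg·m²/s³ (exponents kg: 1, m: 2, s: -3), so the claim is incorrect.

Answer: No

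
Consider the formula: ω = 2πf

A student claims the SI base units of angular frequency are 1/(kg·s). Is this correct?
Units of each symbol in ω = 2πf:
  f (frequency): 1/s
  The factor 2π is dimensionless.

Multiplying the contributions: [1/s]
Adding exponents of each base unit: s: -1
SI base units of angular frequency: 1/s

The claimed units 1/(kg·s) (exponents kg: -1, s: -1) do not match the derived units 1/s (exponents s: -1), so the claim is incorrect.

Answer: No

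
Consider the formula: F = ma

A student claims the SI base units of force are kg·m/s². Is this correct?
Units of each symbol in F = ma:
  m (mass): kg
  a (acceleration): m/s²

Multiplying the contributions: [kg] · [m/s²]
Adding exponents of each base unit: kg: 1, m: 1, s: -2
SI base units of force: kg·m/s²

The claimed units kg·m/s² match the derived units, so the claim is correct.

Answer: Yes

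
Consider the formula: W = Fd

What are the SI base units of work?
Units of each symbol in W = Fd:
  F (force): kg·m/s²
  d (displacement): m

Multiplying the contributions: [kg·m/s²] · [m]
Adding exponents of each base unit: kg: 1, m: 2, s: -2
SI base units of work: kg·m²/s²

Answer: kg·m²/s²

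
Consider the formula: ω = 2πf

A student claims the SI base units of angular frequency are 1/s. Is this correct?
Units of each symbol in ω = 2πf:
  f (frequency): 1/s
  The factor 2π is dimensionless.

Multiplying the contributions: [1/s]
Adding exponents of each base unit: s: -1
SI base units of angular frequency: 1/s

The claimed units 1/s match the derived units, so the claim is correct.

Answer: Yes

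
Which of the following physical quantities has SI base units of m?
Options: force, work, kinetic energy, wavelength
Checking the SI base units of each option:
  force (F = ma): kg·m/s²  ✗
  work (W = Fd): kg·m²/s²  ✗
  kinetic energy (E = ½mv²): kg·m²/s²  ✗
  wavelength (λ = v/f): m  ✓ matches

Only wavelength has units m.

Answer: wavelength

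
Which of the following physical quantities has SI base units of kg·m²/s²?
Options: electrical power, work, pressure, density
Checking the SI base units of each option:
  electrical power (P = IV): kg·m²/s³  ✗
  work (W = Fd): kg·m²/s²  ✓ matches
  pressure (P = F/A): kg/(m·s²)  ✗
  density (ρ = m/V): kg/m³  ✗

Only work has units kg·m²/s².

Answer: work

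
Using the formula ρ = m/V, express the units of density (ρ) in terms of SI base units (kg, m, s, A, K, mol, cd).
Units of each symbol in ρ = m/V:
  m (mass): kg
  V (volume): m³  → in the denominator, contributes 1/m³

Multiplying the contributions: [kg] · [1/m³]
Adding exponents of each base unit: kg: 1, m: -3
SI base units of density: kg/m³

Answer: kg/m³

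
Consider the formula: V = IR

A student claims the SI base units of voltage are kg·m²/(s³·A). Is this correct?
Units of each symbol in V = IR:
  I (current): A
  R (resistance, in ohms): kg·m²/(s³·A²)

Multiplying the contributions: [A] · [kg·m²/(s³·A²)]
Adding exponents of each base unit: kg: 1, m: 2, s: -3, A: -1
SI base units of voltage: kg·m²/(s³·A)

The claimed units kg·m²/(s³·A) match the derived units, so the claim is correct.

Answer: Yes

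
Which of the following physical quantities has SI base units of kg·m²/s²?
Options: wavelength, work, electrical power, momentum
Checking the SI base units of each option:
  wavelength (λ = v/f): m  ✗
  work (W = Fd): kg·m²/s²  ✓ matches
  electrical power (P = IV): kg·m²/s³  ✗
  momentum (p = mv): kg·m/s  ✗

Only work has units kg·m²/s².

Answer: work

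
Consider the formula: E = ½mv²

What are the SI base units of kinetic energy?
Units of each symbol in E = ½mv²:
  m (mass): kg
  v (speed): m/s  → to the power 2, contributes m²/s²
  The factor ½ is dimensionless.

Multiplying the contributions: [kg] · [m²/s²]
Adding exponents of each base unit: kg: 1, m: 2, s: -2
SI base units of kinetic energy: kg·m²/s²

Answer: kg·m²/s²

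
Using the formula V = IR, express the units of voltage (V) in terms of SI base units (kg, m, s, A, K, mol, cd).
Units of each symbol in V = IR:
  I (current): A
  R (resistance, in ohms): kg·m²/(s³·A²)

Multiplying the contributions: [A] · [kg·m²/(s³·A²)]
Adding exponents of each base unit: kg: 1, m: 2, s: -3, A: -1
SI base units of voltage: kg·m²/(s³·A)

Answer: kg·m²/(s³·A)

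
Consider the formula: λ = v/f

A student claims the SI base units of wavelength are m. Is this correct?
Units of each symbol in λ = v/f:
  v (wave speed): m/s
  f (frequency): 1/s  → in the denominator, contributes s

Multiplying the contributions: [m/s] · [s]
Adding exponents of each base unit: m: 1
SI base units of wavelength: m

The claimed units m match the derived units, so the claim is correct.

Answer: Yes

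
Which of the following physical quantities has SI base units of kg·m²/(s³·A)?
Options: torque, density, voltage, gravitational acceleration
Checking the SI base units of each option:
  torque (τ = Fr): kg·m²/s²  ✗
  density (ρ = m/V): kg/m³  ✗
  voltage (V = IR): kg·m²/(s³·A)  ✓ matches
  gravitational acceleration (g = GM/r²): m/s²  ✗

Only voltage has units kg·m²/(s³·A).

Answer: voltage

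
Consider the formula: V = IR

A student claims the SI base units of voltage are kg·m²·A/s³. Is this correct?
Units of each symbol in V = IR:
  I (current): A
  R (resistance, in ohms): kg·m²/(s³·A²)

Multiplying the contributions: [A] · [kg·m²/(s³·A²)]
Adding exponents of each base unit: kg: 1, m: 2, s: -3, A: -1
SI base units of voltage: kg·m²/(s³·A)

The claimed units kg·m²·A/s³ (exponents kg: 1, m: 2, s: -3, A: 1) do not match the derived units kg·m²/(s³·A) (exponents kg: 1, m: 2, s: -3, A: -1), so the claim is incorrect.

Answer: No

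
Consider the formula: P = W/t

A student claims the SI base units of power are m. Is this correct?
Units of each symbol in P = W/t:
  W (work): kg·m²/s²
  t (time): s  → in the denominator, contributes 1/s

Multiplying the contributions: [kg·m²/s²] · [1/s]
Adding exponents of each base unit: kg: 1, m: 2, s: -3
SI base units of power: kg·m²/s³

The claimed units m (exponents m: 1) do not match the derived units kg·m²/s³ (exponents kg: 1, m: 2, s: -3), so the claim is incorrect.

Answer: No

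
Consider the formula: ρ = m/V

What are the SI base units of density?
Units of each symbol in ρ = m/V:
  m (mass): kg
  V (volume): m³  → in the denominator, contributes 1/m³

Multiplying the contributions: [kg] · [1/m³]
Adding exponents of each base unit: kg: 1, m: -3
SI base units of density: kg/m³

Answer: kg/m³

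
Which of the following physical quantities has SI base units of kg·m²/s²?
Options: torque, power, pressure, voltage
Checking the SI base units of each option:
  torque (τ = Fr): kg·m²/s²  ✓ matches
  power (P = W/t): kg·m²/s³  ✗
  pressure (P = F/A): kg/(m·s²)  ✗
  voltage (V = IR): kg·m²/(s³·A)  ✗

Only torque has units kg·m²/s².

Answer: torque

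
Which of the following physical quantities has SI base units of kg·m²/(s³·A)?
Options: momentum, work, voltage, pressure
Checking the SI base units of each option:
  momentum (p = mv): kg·m/s  ✗
  work (W = Fd): kg·m²/s²  ✗
  voltage (V = IR): kg·m²/(s³·A)  ✓ matches
  pressure (P = F/A): kg/(m·s²)  ✗

Only voltage has units kg·m²/(s³·A).

Answer: voltage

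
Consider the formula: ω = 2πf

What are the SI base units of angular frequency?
Units of each symbol in ω = 2πf:
  f (frequency): 1/s
  The factor 2π is dimensionless.

Multiplying the contributions: [1/s]
Adding exponents of each base unit: s: -1
SI base units of angular frequency: 1/s

Answer: 1/s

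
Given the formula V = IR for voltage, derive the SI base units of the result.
Units of each symbol in V = IR:
  I (current): A
  R (resistance, in ohms): kg·m²/(s³·A²)

Multiplying the contributions: [A] · [kg·m²/(s³·A²)]
Adding exponents of each base unit: kg: 1, m: 2, s: -3, A: -1
SI base units of voltage: kg·m²/(s³·A)

Answer: kg·m²/(s³·A)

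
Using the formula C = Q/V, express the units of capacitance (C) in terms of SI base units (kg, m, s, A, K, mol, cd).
Units of each symbol in C = Q/V:
  Q (charge, in coulombs): s·A
  V (voltage, in volts): kg·m²/(s³·A)  → in the denominator, contributes s³·A/(kg·m²)

Multiplying the contributions: [s·A] · [s³·A/(kg·m²)]
Adding exponents of each base unit: kg: -1, m: -2, s: 4, A: 2
SI base units of capacitance: s⁴·A²/(kg·m²)

Answer: s⁴·A²/(kg·m²)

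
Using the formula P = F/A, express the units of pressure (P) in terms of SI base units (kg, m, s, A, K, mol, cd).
Units of each symbol in P = F/A:
  F (force): kg·m/s²
  A (area): m²  → in the denominator, contributes 1/m²

Multiplying the contributions: [kg·m/s²] · [1/m²]
Adding exponents of each base unit: kg: 1, m: -1, s: -2
SI base units of pressure: kg/(m·s²)

Answer: kg/(m·s²)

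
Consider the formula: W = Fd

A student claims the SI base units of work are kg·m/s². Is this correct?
Units of each symbol in W = Fd:
  F (force): kg·m/s²
  d (displacement): m

Multiplying the contributions: [kg·m/s²] · [m]
Adding exponents of each base unit: kg: 1, m: 2, s: -2
SI base units of work: kg·m²/s²

The claimed units kg·m/s² (exponents kg: 1, m: 1, s: -2) do not match the derived units kg·m²/s² (exponents kg: 1, m: 2, s: -2), so the claim is incorrect.

Answer: No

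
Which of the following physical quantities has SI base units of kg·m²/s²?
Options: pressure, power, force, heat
Checking the SI base units of each option:
  pressure (P = F/A): kg/(m·s²)  ✗
  power (P = W/t): kg·m²/s³  ✗
  force (F = ma): kg·m/s²  ✗
  heat (Q = mcΔT): kg·m²/s²  ✓ matches

Only heat has units kg·m²/s².

Answer: heat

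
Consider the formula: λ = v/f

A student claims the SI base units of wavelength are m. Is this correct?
Units of each symbol in λ = v/f:
  v (wave speed): m/s
  f (frequency): 1/s  → in the denominator, contributes s

Multiplying the contributions: [m/s] · [s]
Adding exponents of each base unit: m: 1
SI base units of wavelength: m

The claimed units m match the derived units, so the claim is correct.

Answer: Yes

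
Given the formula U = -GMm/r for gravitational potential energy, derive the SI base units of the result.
Units of each symbol in U = -GMm/r:
  G (gravitational constant): m³/(kg·s²)
  M (mass): kg
  m (mass): kg
  r (distance): m  → in the denominator, contributes 1/m
  The minus sign does not affect the units.

Multiplying the contributions: [m³/(kg·s²)] · [kg] · [kg] · [1/m]
Adding exponents of each base unit: kg: 1, m: 2, s: -2
SI base units of gravitational potential energy: kg·m²/s²

Answer: kg·m²/s²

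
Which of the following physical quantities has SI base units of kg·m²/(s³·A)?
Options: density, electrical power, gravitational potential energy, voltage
Checking the SI base units of each option:
  density (ρ = m/V): kg/m³  ✗
  electrical power (P = IV): kg·m²/s³  ✗
  gravitational potential energy (U = -GMm/r): kg·m²/s²  ✗
  voltage (V = IR): kg·m²/(s³·A)  ✓ matches

Only voltage has units kg·m²/(s³·A).

Answer: voltage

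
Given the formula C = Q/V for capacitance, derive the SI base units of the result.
Units of each symbol in C = Q/V:
  Q (charge, in coulombs): s·A
  V (voltage, in volts): kg·m²/(s³·A)  → in the denominator, contributes s³·A/(kg·m²)

Multiplying the contributions: [s·A] · [s³·A/(kg·m²)]
Adding exponents of each base unit: kg: -1, m: -2, s: 4, A: 2
SI base units of capacitance: s⁴·A²/(kg·m²)

Answer: s⁴·A²/(kg·m²)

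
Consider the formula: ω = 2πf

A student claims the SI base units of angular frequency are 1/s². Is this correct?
Units of each symbol in ω = 2πf:
  f (frequency): 1/s
  The factor 2π is dimensionless.

Multiplying the contributions: [1/s]
Adding exponents of each base unit: s: -1
SI base units of angular frequency: 1/s

The claimed units 1/s² (exponents s: -2) do not match the derived units 1/s (exponents s: -1), so the claim is incorrect.

Answer: No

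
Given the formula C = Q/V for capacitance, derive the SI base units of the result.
Units of each symbol in C = Q/V:
  Q (charge, in coulombs): s·A
  V (voltage, in volts): kg·m²/(s³·A)  → in the denominator, contributes s³·A/(kg·m²)

Multiplying the contributions: [s·A] · [s³·A/(kg·m²)]
Adding exponents of each base unit: kg: -1, m: -2, s: 4, A: 2
SI base units of capacitance: s⁴·A²/(kg·m²)

Answer: s⁴·A²/(kg·m²)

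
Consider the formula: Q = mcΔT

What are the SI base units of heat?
Units of each symbol in Q = mcΔT:
  m (mass): kg
  c (specific heat capacity, in J/(kg·K)): m²/(s²·K)
  ΔT (temperature change): K

Multiplying the contributions: [kg] · [m²/(s²·K)] · [K]
Adding exponents of each base unit: kg: 1, m: 2, s: -2
SI base units of heat: kg·m²/s²

Answer: kg·m²/s²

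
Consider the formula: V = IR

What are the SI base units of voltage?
Units of each symbol in V = IR:
  I (current): A
  R (resistance, in ohms): kg·m²/(s³·A²)

Multiplying the contributions: [A] · [kg·m²/(s³·A²)]
Adding exponents of each base unit: kg: 1, m: 2, s: -3, A: -1
SI base units of voltage: kg·m²/(s³·A)

Answer: kg·m²/(s³·A)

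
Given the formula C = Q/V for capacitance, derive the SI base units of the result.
Units of each symbol in C = Q/V:
  Q (charge, in coulombs): s·A
  V (voltage, in volts): kg·m²/(s³·A)  → in the denominator, contributes s³·A/(kg·m²)

Multiplying the contributions: [s·A] · [s³·A/(kg·m²)]
Adding exponents of each base unit: kg: -1, m: -2, s: 4, A: 2
SI base units of capacitance: s⁴·A²/(kg·m²)

Answer: s⁴·A²/(kg·m²)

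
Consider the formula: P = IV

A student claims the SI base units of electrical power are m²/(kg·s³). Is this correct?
Units of each symbol in P = IV:
  I (current): A
  V (voltage, in volts): kg·m²/(s³·A)

Multiplying the contributions: [A] · [kg·m²/(s³·A)]
Adding exponents of each base unit: kg: 1, m: 2, s: -3
SI base units of electrical power: kg·m²/s³

The claimed units m²/(kg·s³) (exponents kg: -1, m: 2, s: -3) do not match the derived units kg·m²/s³ (exponents kg: 1, m: 2, s: -3), so the claim is incorrect.

Answer: No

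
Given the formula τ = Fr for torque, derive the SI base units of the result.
Units of each symbol in τ = Fr:
  F (force): kg·m/s²
  r (lever arm): m

Multiplying the contributions: [kg·m/s²] · [m]
Adding exponents of each base unit: kg: 1, m: 2, s: -2
SI base units of torque: kg·m²/s²

Answer: kg·m²/s²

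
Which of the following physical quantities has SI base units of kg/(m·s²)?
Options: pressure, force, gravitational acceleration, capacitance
Checking the SI base units of each option:
  pressure (P = F/A): kg/(m·s²)  ✓ matches
  force (F = ma): kg·m/s²  ✗
  gravitational acceleration (g = GM/r²): m/s²  ✗
  capacitance (C = Q/V): s⁴·A²/(kg·m²)  ✗

Only pressure has units kg/(m·s²).

Answer: pressure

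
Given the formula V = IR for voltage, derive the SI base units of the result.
Units of each symbol in V = IR:
  I (current): A
  R (resistance, in ohms): kg·m²/(s³·A²)

Multiplying the contributions: [A] · [kg·m²/(s³·A²)]
Adding exponents of each base unit: kg: 1, m: 2, s: -3, A: -1
SI base units of voltage: kg·m²/(s³·A)

Answer: kg·m²/(s³·A)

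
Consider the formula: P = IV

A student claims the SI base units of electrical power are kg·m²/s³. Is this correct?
Units of each symbol in P = IV:
  I (current): A
  V (voltage, in volts): kg·m²/(s³·A)

Multiplying the contributions: [A] · [kg·m²/(s³·A)]
Adding exponents of each base unit: kg: 1, m: 2, s: -3
SI base units of electrical power: kg·m²/s³

The claimed units kg·m²/s³ match the derived units, so the claim is correct.

Answer: Yes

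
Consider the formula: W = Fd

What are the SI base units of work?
Units of each symbol in W = Fd:
  F (force): kg·m/s²
  d (displacement): m

Multiplying the contributions: [kg·m/s²] · [m]
Adding exponents of each base unit: kg: 1, m: 2, s: -2
SI base units of work: kg·m²/s²

Answer: kg·m²/s²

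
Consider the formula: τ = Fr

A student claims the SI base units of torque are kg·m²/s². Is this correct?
Units of each symbol in τ = Fr:
  F (force): kg·m/s²
  r (lever arm): m

Multiplying the contributions: [kg·m/s²] · [m]
Adding exponents of each base unit: kg: 1, m: 2, s: -2
SI base units of torque: kg·m²/s²

The claimed units kg·m²/s² match the derived units, so the claim is correct.

Answer: Yes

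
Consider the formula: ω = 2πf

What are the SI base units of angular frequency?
Units of each symbol in ω = 2πf:
  f (frequency): 1/s
  The factor 2π is dimensionless.

Multiplying the contributions: [1/s]
Adding exponents of each base unit: s: -1
SI base units of angular frequency: 1/s

Answer: 1/s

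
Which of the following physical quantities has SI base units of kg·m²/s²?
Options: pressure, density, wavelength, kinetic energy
Checking the SI base units of each option:
  pressure (P = F/A): kg/(m·s²)  ✗
  density (ρ = m/V): kg/m³  ✗
  wavelength (λ = v/f): m  ✗
  kinetic energy (E = ½mv²): kg·m²/s²  ✓ matches

Only kinetic energy has units kg·m²/s².

Answer: kinetic energy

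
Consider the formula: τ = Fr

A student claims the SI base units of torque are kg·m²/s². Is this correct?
Units of each symbol in τ = Fr:
  F (force): kg·m/s²
  r (lever arm): m

Multiplying the contributions: [kg·m/s²] · [m]
Adding exponents of each base unit: kg: 1, m: 2, s: -2
SI base units of torque: kg·m²/s²

The claimed units kg·m²/s² match the derived units, so the claim is correct.

Answer: Yes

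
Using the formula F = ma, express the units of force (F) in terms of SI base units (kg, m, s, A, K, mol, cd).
Units of each symbol in F = ma:
  m (mass): kg
  a (acceleration): m/s²

Multiplying the contributions: [kg] · [m/s²]
Adding exponents of each base unit: kg: 1, m: 1, s: -2
SI base units of force: kg·m/s²

Answer: kg·m/s²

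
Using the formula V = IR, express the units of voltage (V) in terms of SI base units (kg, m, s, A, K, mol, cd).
Units of each symbol in V = IR:
  I (current): A
  R (resistance, in ohms): kg·m²/(s³·A²)

Multiplying the contributions: [A] · [kg·m²/(s³·A²)]
Adding exponents of each base unit: kg: 1, m: 2, s: -3, A: -1
SI base units of voltage: kg·m²/(s³·A)

Answer: kg·m²/(s³·A)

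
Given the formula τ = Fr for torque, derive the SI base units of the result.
Units of each symbol in τ = Fr:
  F (force): kg·m/s²
  r (lever arm): m

Multiplying the contributions: [kg·m/s²] · [m]
Adding exponents of each base unit: kg: 1, m: 2, s: -2
SI base units of torque: kg·m²/s²

Answer: kg·m²/s²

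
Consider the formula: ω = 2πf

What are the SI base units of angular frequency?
Units of each symbol in ω = 2πf:
  f (frequency): 1/s
  The factor 2π is dimensionless.

Multiplying the contributions: [1/s]
Adding exponents of each base unit: s: -1
SI base units of angular frequency: 1/s

Answer: 1/s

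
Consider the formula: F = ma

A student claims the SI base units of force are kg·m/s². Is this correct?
Units of each symbol in F = ma:
  m (mass): kg
  a (acceleration): m/s²

Multiplying the contributions: [kg] · [m/s²]
Adding exponents of each base unit: kg: 1, m: 1, s: -2
SI base units of force: kg·m/s²

The claimed units kg·m/s² match the derived units, so the claim is correct.

Answer: Yes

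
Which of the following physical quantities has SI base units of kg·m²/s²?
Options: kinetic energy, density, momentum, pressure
Checking the SI base units of each option:
  kinetic energy (E = ½mv²): kg·m²/s²  ✓ matches
  density (ρ = m/V): kg/m³  ✗
  momentum (p = mv): kg·m/s  ✗
  pressure (P = F/A): kg/(m·s²)  ✗

Only kinetic energy has units kg·m²/s².

Answer: kinetic energy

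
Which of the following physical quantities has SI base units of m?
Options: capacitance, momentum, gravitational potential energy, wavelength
Checking the SI base units of each option:
  capacitance (C = Q/V): s⁴·A²/(kg·m²)  ✗
  momentum (p = mv): kg·m/s  ✗
  gravitational potential energy (U = -GMm/r): kg·m²/s²  ✗
  wavelength (λ = v/f): m  ✓ matches

Only wavelength has units m.

Answer: wavelength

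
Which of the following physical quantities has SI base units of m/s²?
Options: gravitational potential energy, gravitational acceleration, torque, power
Checking the SI base units of each option:
  gravitational potential energy (U = -GMm/r): kg·m²/s²  ✗
  gravitational acceleration (g = GM/r²): m/s²  ✓ matches
  torque (τ = Fr): kg·m²/s²  ✗
  power (P = W/t): kg·m²/s³  ✗

Only gravitational acceleration has units m/s².

Answer: gravitational acceleration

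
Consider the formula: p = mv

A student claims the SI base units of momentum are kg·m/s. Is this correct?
Units of each symbol in p = mv:
  m (mass): kg
  v (velocity): m/s

Multiplying the contributions: [kg] · [m/s]
Adding exponents of each base unit: kg: 1, m: 1, s: -1
SI base units of momentum: kg·m/s

The claimed units kg·m/s match the derived units, so the claim is correct.

Answer: Yes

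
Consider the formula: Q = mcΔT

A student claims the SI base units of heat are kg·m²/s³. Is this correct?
Units of each symbol in Q = mcΔT:
  m (mass): kg
  c (specific heat capacity, in J/(kg·K)): m²/(s²·K)
  ΔT (temperature change): K

Multiplying the contributions: [kg] · [m²/(s²·K)] · [K]
Adding exponents of each base unit: kg: 1, m: 2, s: -2
SI base units of heat: kg·m²/s²

The claimed units kg·m²/s³ (exponents kg: 1, m: 2, s: -3) do not match the derived units kg·m²/s² (exponents kg: 1, m: 2, s: -2), so the claim is incorrect.

Answer: No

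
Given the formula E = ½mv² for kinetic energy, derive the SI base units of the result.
Units of each symbol in E = ½mv²:
  m (mass): kg
  v (speed): m/s  → to the power 2, contributes m²/s²
  The factor ½ is dimensionless.

Multiplying the contributions: [kg] · [m²/s²]
Adding exponents of each base unit: kg: 1, m: 2, s: -2
SI base units of kinetic energy: kg·m²/s²

Answer: kg·m²/s²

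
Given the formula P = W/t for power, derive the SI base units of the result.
Units of each symbol in P = W/t:
  W (work): kg·m²/s²
  t (time): s  → in the denominator, contributes 1/s

Multiplying the contributions: [kg·m²/s²] · [1/s]
Adding exponents of each base unit: kg: 1, m: 2, s: -3
SI base units of power: kg·m²/s³

Answer: kg·m²/s³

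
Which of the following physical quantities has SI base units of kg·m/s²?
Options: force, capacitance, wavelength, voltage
Checking the SI base units of each option:
  force (F = ma): kg·m/s²  ✓ matches
  capacitance (C = Q/V): s⁴·A²/(kg·m²)  ✗
  wavelength (λ = v/f): m  ✗
  voltage (V = IR): kg·m²/(s³·A)  ✗

Only force has units kg·m/s².

Answer: force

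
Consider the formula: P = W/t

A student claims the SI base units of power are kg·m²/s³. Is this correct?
Units of each symbol in P = W/t:
  W (work): kg·m²/s²
  t (time): s  → in the denominator, contributes 1/s

Multiplying the contributions: [kg·m²/s²] · [1/s]
Adding exponents of each base unit: kg: 1, m: 2, s: -3
SI base units of power: kg·m²/s³

The claimed units kg·m²/s³ match the derived units, so the claim is correct.

Answer: Yes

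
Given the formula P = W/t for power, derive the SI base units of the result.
Units of each symbol in P = W/t:
  W (work): kg·m²/s²
  t (time): s  → in the denominator, contributes 1/s

Multiplying the contributions: [kg·m²/s²] · [1/s]
Adding exponents of each base unit: kg: 1, m: 2, s: -3
SI base units of power: kg·m²/s³

Answer: kg·m²/s³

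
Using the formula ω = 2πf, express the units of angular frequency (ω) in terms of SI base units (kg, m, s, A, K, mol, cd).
Units of each symbol in ω = 2πf:
  f (frequency): 1/s
  The factor 2π is dimensionless.

Multiplying the contributions: [1/s]
Adding exponents of each base unit: s: -1
SI base units of angular frequency: 1/s

Answer: 1/s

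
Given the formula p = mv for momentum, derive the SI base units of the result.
Units of each symbol in p = mv:
  m (mass): kg
  v (velocity): m/s

Multiplying the contributions: [kg] · [m/s]
Adding exponents of each base unit: kg: 1, m: 1, s: -1
SI base units of momentum: kg·m/s

Answer: kg·m/s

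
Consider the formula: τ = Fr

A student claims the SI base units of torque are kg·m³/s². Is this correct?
Units of each symbol in τ = Fr:
  F (force): kg·m/s²
  r (lever arm): m

Multiplying the contributions: [kg·m/s²] · [m]
Adding exponents of each base unit: kg: 1, m: 2, s: -2
SI base units of torque: kg·m²/s²

The claimed units kg·m³/s² (exponents kg: 1, m: 3, s: -2) do not match the derived units kg·m²/s² (exponents kg: 1, m: 2, s: -2), so the claim is incorrect.

Answer: No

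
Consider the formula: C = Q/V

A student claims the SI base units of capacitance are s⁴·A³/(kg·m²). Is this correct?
Units of each symbol in C = Q/V:
  Q (charge, in coulombs): s·A
  V (voltage, in volts): kg·m²/(s³·A)  → in the denominator, contributes s³·A/(kg·m²)

Multiplying the contributions: [s·A] · [s³·A/(kg·m²)]
Adding exponents of each base unit: kg: -1, m: -2, s: 4, A: 2
SI base units of capacitance: s⁴·A²/(kg·m²)

The claimed units s⁴·A³/(kg·m²) (exponents kg: -1, m: -2, s: 4, A: 3) do not match the derived units s⁴·A²/(kg·m²) (exponents kg: -1, m: -2, s: 4, A: 2), so the claim is incorrect.

Answer: No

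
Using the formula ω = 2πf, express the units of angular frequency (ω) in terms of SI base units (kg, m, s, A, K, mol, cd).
Units of each symbol in ω = 2πf:
  f (frequency): 1/s
  The factor 2π is dimensionless.

Multiplying the contributions: [1/s]
Adding exponents of each base unit: s: -1
SI base units of angular frequency: 1/s

Answer: 1/s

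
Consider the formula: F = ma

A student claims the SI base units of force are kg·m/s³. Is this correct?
Units of each symbol in F = ma:
  m (mass): kg
  a (acceleration): m/s²

Multiplying the contributions: [kg] · [m/s²]
Adding exponents of each base unit: kg: 1, m: 1, s: -2
SI base units of force: kg·m/s²

The claimed units kg·m/s³ (exponents kg: 1, m: 1, s: -3) do not match the derived units kg·m/s² (exponents kg: 1, m: 1, s: -2), so the claim is incorrect.

Answer: No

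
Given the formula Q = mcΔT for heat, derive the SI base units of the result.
Units of each symbol in Q = mcΔT:
  m (mass): kg
  c (specific heat capacity, in J/(kg·K)): m²/(s²·K)
  ΔT (temperature change): K

Multiplying the contributions: [kg] · [m²/(s²·K)] · [K]
Adding exponents of each base unit: kg: 1, m: 2, s: -2
SI base units of heat: kg·m²/s²

Answer: kg·m²/s²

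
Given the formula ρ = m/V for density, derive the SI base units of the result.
Units of each symbol in ρ = m/V:
  m (mass): kg
  V (volume): m³  → in the denominator, contributes 1/m³

Multiplying the contributions: [kg] · [1/m³]
Adding exponents of each base unit: kg: 1, m: -3
SI base units of density: kg/m³

Answer: kg/m³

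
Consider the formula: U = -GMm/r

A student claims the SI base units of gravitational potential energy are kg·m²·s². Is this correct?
Units of each symbol in U = -GMm/r:
  G (gravitational constant): m³/(kg·s²)
  M (mass): kg
  m (mass): kg
  r (distance): m  → in the denominator, contributes 1/m
  The minus sign does not affect the units.

Multiplying the contributions: [m³/(kg·s²)] · [kg] · [kg] · [1/m]
Adding exponents of each base unit: kg: 1, m: 2, s: -2
SI base units of gravitational potential energy: kg·m²/s²

The claimed units kg·m²·s² (exponents kg: 1, m: 2, s: 2) do not match the derived units kg·m²/s² (exponents kg: 1, m: 2, s: -2), so the claim is incorrect.

Answer: No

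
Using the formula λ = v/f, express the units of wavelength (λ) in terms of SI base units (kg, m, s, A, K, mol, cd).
Units of each symbol in λ = v/f:
  v (wave speed): m/s
  f (frequency): 1/s  → in the denominator, contributes s

Multiplying the contributions: [m/s] · [s]
Adding exponents of each base unit: m: 1
SI base units of wavelength: m

Answer: m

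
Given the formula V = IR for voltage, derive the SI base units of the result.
Units of each symbol in V = IR:
  I (current): A
  R (resistance, in ohms): kg·m²/(s³·A²)

Multiplying the contributions: [A] · [kg·m²/(s³·A²)]
Adding exponents of each base unit: kg: 1, m: 2, s: -3, A: -1
SI base units of voltage: kg·m²/(s³·A)

Answer: kg·m²/(s³·A)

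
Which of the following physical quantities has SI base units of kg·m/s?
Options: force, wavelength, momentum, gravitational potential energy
Checking the SI base units of each option:
  force (F = ma): kg·m/s²  ✗
  wavelength (λ = v/f): m  ✗
  momentum (p = mv): kg·m/s  ✓ matches
  gravitational potential energy (U = -GMm/r): kg·m²/s²  ✗

Only momentum has units kg·m/s.

Answer: momentum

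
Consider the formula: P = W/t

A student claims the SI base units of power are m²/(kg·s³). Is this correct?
Units of each symbol in P = W/t:
  W (work): kg·m²/s²
  t (time): s  → in the denominator, contributes 1/s

Multiplying the contributions: [kg·m²/s²] · [1/s]
Adding exponents of each base unit: kg: 1, m: 2, s: -3
SI base units of power: kg·m²/s³

The claimed units m²/(kg·s³) (exponents kg: -1, m: 2, s: -3) do not match the derived units kg·m²/s³ (exponents kg: 1, m: 2, s: -3), so the claim is incorrect.

Answer: No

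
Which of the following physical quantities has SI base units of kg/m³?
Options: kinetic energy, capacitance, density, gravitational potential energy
Checking the SI base units of each option:
  kinetic energy (E = ½mv²): kg·m²/s²  ✗
  capacitance (C = Q/V): s⁴·A²/(kg·m²)  ✗
  density (ρ = m/V): kg/m³  ✓ matches
  gravitational potential energy (U = -GMm/r): kg·m²/s²  ✗

Only density has units kg/m³.

Answer: density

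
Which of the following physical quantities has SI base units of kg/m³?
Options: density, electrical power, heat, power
Checking the SI base units of each option:
  density (ρ = m/V): kg/m³  ✓ matches
  electrical power (P = IV): kg·m²/s³  ✗
  heat (Q = mcΔT): kg·m²/s²  ✗
  power (P = W/t): kg·m²/s³  ✗

Only density has units kg/m³.

Answer: density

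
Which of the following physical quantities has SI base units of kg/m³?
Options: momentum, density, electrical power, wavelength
Checking the SI base units of each option:
  momentum (p = mv): kg·m/s  ✗
  density (ρ = m/V): kg/m³  ✓ matches
  electrical power (P = IV): kg·m²/s³  ✗
  wavelength (λ = v/f): m  ✗

Only density has units kg/m³.

Answer: density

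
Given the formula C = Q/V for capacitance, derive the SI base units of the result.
Units of each symbol in C = Q/V:
  Q (charge, in coulombs): s·A
  V (voltage, in volts): kg·m²/(s³·A)  → in the denominator, contributes s³·A/(kg·m²)

Multiplying the contributions: [s·A] · [s³·A/(kg·m²)]
Adding exponents of each base unit: kg: -1, m: -2, s: 4, A: 2
SI base units of capacitance: s⁴·A²/(kg·m²)

Answer: s⁴·A²/(kg·m²)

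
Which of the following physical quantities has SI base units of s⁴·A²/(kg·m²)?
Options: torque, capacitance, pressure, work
Checking the SI base units of each option:
  torque (τ = Fr): kg·m²/s²  ✗
  capacitance (C = Q/V): s⁴·A²/(kg·m²)  ✓ matches
  pressure (P = F/A): kg/(m·s²)  ✗
  work (W = Fd): kg·m²/s²  ✗

Only capacitance has units s⁴·A²/(kg·m²).

Answer: capacitance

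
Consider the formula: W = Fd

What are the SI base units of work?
Units of each symbol in W = Fd:
  F (force): kg·m/s²
  d (displacement): m

Multiplying the contributions: [kg·m/s²] · [m]
Adding exponents of each base unit: kg: 1, m: 2, s: -2
SI base units of work: kg·m²/s²

Answer: kg·m²/s²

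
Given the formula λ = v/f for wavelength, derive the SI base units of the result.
Units of each symbol in λ = v/f:
  v (wave speed): m/s
  f (frequency): 1/s  → in the denominator, contributes s

Multiplying the contributions: [m/s] · [s]
Adding exponents of each base unit: m: 1
SI base units of wavelength: m

Answer: m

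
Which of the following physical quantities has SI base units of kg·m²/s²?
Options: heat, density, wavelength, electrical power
Checking the SI base units of each option:
  heat (Q = mcΔT): kg·m²/s²  ✓ matches
  density (ρ = m/V): kg/m³  ✗
  wavelength (λ = v/f): m  ✗
  electrical power (P = IV): kg·m²/s³  ✗

Only heat has units kg·m²/s².

Answer: heat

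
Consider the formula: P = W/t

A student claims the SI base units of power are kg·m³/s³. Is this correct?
Units of each symbol in P = W/t:
  W (work): kg·m²/s²
  t (time): s  → in the denominator, contributes 1/s

Multiplying the contributions: [kg·m²/s²] · [1/s]
Adding exponents of each base unit: kg: 1, m: 2, s: -3
SI base units of power: kg·m²/s³

The claimed units kg·m³/s³ (exponents kg: 1, m: 3, s: -3) do not match the derived units kg·m²/s³ (exponents kg: 1, m: 2, s: -3), so the claim is incorrect.

Answer: No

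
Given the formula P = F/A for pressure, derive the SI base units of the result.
Units of each symbol in P = F/A:
  F (force): kg·m/s²
  A (area): m²  → in the denominator, contributes 1/m²

Multiplying the contributions: [kg·m/s²] · [1/m²]
Adding exponents of each base unit: kg: 1, m: -1, s: -2
SI base units of pressure: kg/(m·s²)

Answer: kg/(m·s²)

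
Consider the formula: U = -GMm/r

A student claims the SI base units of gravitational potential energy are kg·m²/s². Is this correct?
Units of each symbol in U = -GMm/r:
  G (gravitational constant): m³/(kg·s²)
  M (mass): kg
  m (mass): kg
  r (distance): m  → in the denominator, contributes 1/m
  The minus sign does not affect the units.

Multiplying the contributions: [m³/(kg·s²)] · [kg] · [kg] · [1/m]
Adding exponents of each base unit: kg: 1, m: 2, s: -2
SI base units of gravitational potential energy: kg·m²/s²

The claimed units kg·m²/s² match the derived units, so the claim is correct.

Answer: Yes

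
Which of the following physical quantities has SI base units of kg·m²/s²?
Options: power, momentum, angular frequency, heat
Checking the SI base units of each option:
  power (P = W/t): kg·m²/s³  ✗
  momentum (p = mv): kg·m/s  ✗
  angular frequency (ω = 2πf): 1/s  ✗
  heat (Q = mcΔT): kg·m²/s²  ✓ matches

Only heat has units kg·m²/s².

Answer: heat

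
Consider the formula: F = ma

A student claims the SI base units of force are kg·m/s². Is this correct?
Units of each symbol in F = ma:
  m (mass): kg
  a (acceleration): m/s²

Multiplying the contributions: [kg] · [m/s²]
Adding exponents of each base unit: kg: 1, m: 1, s: -2
SI base units of force: kg·m/s²

The claimed units kg·m/s² match the derived units, so the claim is correct.

Answer: Yes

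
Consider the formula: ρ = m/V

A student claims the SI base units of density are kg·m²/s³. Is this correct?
Units of each symbol in ρ = m/V:
  m (mass): kg
  V (volume): m³  → in the denominator, contributes 1/m³

Multiplying the contributions: [kg] · [1/m³]
Adding exponents of each base unit: kg: 1, m: -3
SI base units of density: kg/m³

The claimed units kg·m²/s³ (exponents kg: 1, m: 2, s: -3) do not match the derived units kg/m³ (exponents kg: 1, m: -3), so the claim is incorrect.

Answer: No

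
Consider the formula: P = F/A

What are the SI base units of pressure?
Units of each symbol in P = F/A:
  F (force): kg·m/s²
  A (area): m²  → in the denominator, contributes 1/m²

Multiplying the contributions: [kg·m/s²] · [1/m²]
Adding exponents of each base unit: kg: 1, m: -1, s: -2
SI base units of pressure: kg/(m·s²)

Answer: kg/(m·s²)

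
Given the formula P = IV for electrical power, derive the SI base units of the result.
Units of each symbol in P = IV:
  I (current): A
  V (voltage, in volts): kg·m²/(s³·A)

Multiplying the contributions: [A] · [kg·m²/(s³·A)]
Adding exponents of each base unit: kg: 1, m: 2, s: -3
SI base units of electrical power: kg·m²/s³

Answer: kg·m²/s³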